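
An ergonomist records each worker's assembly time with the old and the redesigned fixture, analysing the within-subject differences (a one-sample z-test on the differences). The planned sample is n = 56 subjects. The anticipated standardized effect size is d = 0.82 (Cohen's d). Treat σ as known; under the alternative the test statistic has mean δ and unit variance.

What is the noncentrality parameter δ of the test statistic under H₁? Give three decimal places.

δ = d·√n = 0.82 × √56 = 6.1363

δ ≈ 6.136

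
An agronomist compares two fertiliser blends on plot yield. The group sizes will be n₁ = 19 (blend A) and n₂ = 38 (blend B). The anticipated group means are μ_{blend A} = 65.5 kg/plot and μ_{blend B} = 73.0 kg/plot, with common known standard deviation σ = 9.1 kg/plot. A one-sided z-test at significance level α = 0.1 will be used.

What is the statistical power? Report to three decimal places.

Power ≈ 0.951

Standardized effect: d = |μ_{blend A} − μ_{blend B}| / σ = |65.5 − 73.0| / 9.1 = 0.8242
Noncentrality parameter: δ = d / √(1/n₁ + 1/n₂) = 0.8242 / √(1/19 + 1/38) = 2.9333
Critical value for a one-sided test at α = 0.1: z_α = 1.282.
Power = P(Z > 1.282 − δ) = Φ(1.652) = 0.9507.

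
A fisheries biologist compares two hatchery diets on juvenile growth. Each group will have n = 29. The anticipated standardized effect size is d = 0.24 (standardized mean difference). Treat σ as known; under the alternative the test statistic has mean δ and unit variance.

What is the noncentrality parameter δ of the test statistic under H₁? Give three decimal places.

δ = d·√(n/2) = 0.24 × √(29/2) = 0.9139

δ ≈ 0.914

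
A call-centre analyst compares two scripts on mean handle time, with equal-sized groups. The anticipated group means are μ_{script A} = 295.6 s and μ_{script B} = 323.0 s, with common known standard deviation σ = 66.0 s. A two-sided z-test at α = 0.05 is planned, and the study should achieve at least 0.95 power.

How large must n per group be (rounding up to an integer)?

n = 151 per group

Standardized effect: d = |μ_{script A} − μ_{script B}| / σ = |295.6 − 323.0| / 66.0 = 0.4152
For power 0.95 need Φ(δ − z_{0.025}) = 0.95, so δ = z_{0.025} + z_{0.05} = 1.960 + 1.645 = 3.605.
(The Φ(−δ − z_{α/2}) term is vanishingly small for δ > 0 and is dropped in the standard sample-size formula.)
δ = d·√(n/2) ⇒ n = 2(δ/d)² = 2 × (3.605 / 0.4152)² = 150.79.
Round up to the next whole unit.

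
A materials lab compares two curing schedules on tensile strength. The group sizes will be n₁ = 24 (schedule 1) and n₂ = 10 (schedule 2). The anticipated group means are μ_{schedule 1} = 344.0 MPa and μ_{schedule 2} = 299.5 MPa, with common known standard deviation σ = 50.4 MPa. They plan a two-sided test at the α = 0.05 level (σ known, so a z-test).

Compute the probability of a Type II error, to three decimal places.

Standardized effect: d = |μ_{schedule 1} − μ_{schedule 2}| / σ = |344.0 − 299.5| / 50.4 = 0.8829
Noncentrality parameter: δ = d / √(1/n₁ + 1/n₂) = 0.8829 / √(1/24 + 1/10) = 2.3458
Critical value for a two-sided test at α = 0.05: z_{α/2} = 1.960.
Power = Φ(δ − 1.960) + Φ(−δ − 1.960) = Φ(0.386) + Φ(-4.306) = 0.6502 + 0.0000 = 0.6502.
Type II error: β = 1 − power = 1 − 0.6502 = 0.3498.

β ≈ 0.350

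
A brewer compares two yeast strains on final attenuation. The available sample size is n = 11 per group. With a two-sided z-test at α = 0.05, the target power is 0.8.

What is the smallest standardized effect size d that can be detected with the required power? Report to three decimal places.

d ≈ 1.195

Required noncentrality: δ = z_{0.025} + z_{0.20} = 1.960 + 0.842 = 2.802.
(Lower-tail contribution to power is negligible for δ > 0.)
δ = d·√(n/2) ⇒ d = δ/√(n/2) = 2.802/√(11/2) = 1.1946.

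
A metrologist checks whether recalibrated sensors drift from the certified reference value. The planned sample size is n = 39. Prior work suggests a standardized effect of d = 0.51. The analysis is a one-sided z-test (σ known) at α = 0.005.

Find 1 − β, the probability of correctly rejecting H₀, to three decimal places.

Noncentrality parameter: δ = d·√n = 0.51 × √39 = 3.1849
One-sided α = 0.005 → critical value z_{0.005} = 2.576.
Power = P(Z > 2.576 − δ) = Φ(0.609) = 0.7288.

Power ≈ 0.729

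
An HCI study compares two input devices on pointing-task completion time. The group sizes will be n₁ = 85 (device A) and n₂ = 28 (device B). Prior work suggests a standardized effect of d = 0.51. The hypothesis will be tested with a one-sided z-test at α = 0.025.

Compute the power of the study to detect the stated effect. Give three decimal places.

Power ≈ 0.648

Noncentrality parameter: δ = d / √(1/n₁ + 1/n₂) = 0.51 / √(1/85 + 1/28) = 2.3406
Critical value for a one-sided test at α = 0.025: z_α = 1.960.
Power = Φ(δ − 1.960) = Φ(0.381) = 0.6482.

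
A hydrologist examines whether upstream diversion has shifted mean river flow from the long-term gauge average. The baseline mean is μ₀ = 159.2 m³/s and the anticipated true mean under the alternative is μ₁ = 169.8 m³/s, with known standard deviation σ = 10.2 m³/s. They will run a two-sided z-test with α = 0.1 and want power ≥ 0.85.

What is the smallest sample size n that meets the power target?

Standardized effect: d = |μ₁ − μ₀| / σ = |169.8 − 159.2| / 10.2 = 1.0392
For power 0.85 need Φ(δ − z_{0.05}) = 0.85, so δ = z_{0.05} + z_{0.15} = 1.645 + 1.036 = 2.681.
(The Φ(−δ − z_{α/2}) term is vanishingly small for δ > 0 and is dropped in the standard sample-size formula.)
δ = d·√n ⇒ n = (δ/d)² = (2.681 / 1.0392)² = 6.66.
Rounding up, n = 7.

n = 7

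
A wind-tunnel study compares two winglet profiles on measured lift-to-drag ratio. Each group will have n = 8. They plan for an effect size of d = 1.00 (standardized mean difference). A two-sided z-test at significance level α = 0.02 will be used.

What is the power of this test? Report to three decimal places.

Noncentrality parameter: δ = d·√(n/2) = 1.00 × √(8/2) = 2.0000
Two-sided α = 0.02 → critical value z_{0.01} = 2.326.
Power = Φ(δ − 2.326) + Φ(−δ − 2.326) = Φ(-0.326) + Φ(-4.326) = 0.3721 + 0.0000 = 0.3721.

Power ≈ 0.372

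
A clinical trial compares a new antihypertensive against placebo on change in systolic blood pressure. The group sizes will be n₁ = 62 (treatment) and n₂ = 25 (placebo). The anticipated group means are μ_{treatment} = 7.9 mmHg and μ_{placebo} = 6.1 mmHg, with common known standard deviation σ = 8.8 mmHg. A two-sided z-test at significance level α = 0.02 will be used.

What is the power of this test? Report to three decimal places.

Power ≈ 0.072

Standardized effect: d = |μ_{treatment} − μ_{placebo}| / σ = |7.9 − 6.1| / 8.8 = 0.2045
Noncentrality parameter: λ = d / √(1/n₁ + 1/n₂) = 0.2045 / √(1/62 + 1/25) = 0.8634
Critical value for a two-sided test at α = 0.02: z_{α/2} = 2.326.
Power = Φ(λ − 2.326) + Φ(−λ − 2.326) = Φ(-1.463) + Φ(-3.190) = 0.0717 + 0.0007 = 0.0724.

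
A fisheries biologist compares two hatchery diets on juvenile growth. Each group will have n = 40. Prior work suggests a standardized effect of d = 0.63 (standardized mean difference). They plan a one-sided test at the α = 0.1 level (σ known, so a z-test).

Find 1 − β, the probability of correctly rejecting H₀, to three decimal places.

Noncentrality parameter: δ = d·√(n/2) = 0.63 × √(40/2) = 2.8174
Critical value for a one-sided test at α = 0.1: z_α = 1.282.
Power = P(Z > 1.282 − δ) = Φ(1.536) = 0.9377.

Power ≈ 0.938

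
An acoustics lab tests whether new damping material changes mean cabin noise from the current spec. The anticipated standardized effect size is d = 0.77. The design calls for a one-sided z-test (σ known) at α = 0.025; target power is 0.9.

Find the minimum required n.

n = 18

For power 0.9 need Φ(δ − z_{0.025}) = 0.9, so δ = z_{0.025} + z_{0.10} = 1.960 + 1.282 = 3.242.
δ = d·√n ⇒ n = (δ/d)² = (3.242 / 0.77)² = 17.72.
Rounding up, n = 18.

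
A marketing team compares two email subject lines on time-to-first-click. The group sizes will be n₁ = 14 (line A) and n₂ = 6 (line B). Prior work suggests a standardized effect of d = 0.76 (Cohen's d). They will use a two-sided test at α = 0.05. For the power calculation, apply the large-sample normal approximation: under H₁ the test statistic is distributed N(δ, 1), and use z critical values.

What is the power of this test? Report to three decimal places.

Noncentrality parameter: δ = d / √(1/n₁ + 1/n₂) = 0.76 / √(1/14 + 1/6) = 1.5575
Two-sided α = 0.05 → critical value z_{0.025} = 1.960.
Power = Φ(δ − 1.960) + Φ(−δ − 1.960) = Φ(-0.402) + Φ(-3.518) = 0.3437 + 0.0002 = 0.3439.

Power ≈ 0.344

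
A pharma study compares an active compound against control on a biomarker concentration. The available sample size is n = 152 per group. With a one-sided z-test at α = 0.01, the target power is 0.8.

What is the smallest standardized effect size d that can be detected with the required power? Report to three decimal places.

Need Φ(δ − 2.326) = 0.8, so δ = 2.326 + 0.842 = 3.168.
δ = d·√(n/2) ⇒ d = δ/√(n/2) = 3.168/√(152/2) = 0.3634.

d ≈ 0.363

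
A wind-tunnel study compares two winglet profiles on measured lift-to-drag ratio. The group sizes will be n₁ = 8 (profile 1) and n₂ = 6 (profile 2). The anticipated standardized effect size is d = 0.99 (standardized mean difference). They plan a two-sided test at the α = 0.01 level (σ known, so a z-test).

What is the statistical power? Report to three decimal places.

Power ≈ 0.229

Noncentrality parameter: δ = d / √(1/n₁ + 1/n₂) = 0.99 / √(1/8 + 1/6) = 1.8331
Two-sided α = 0.01 → critical value z_{0.005} = 2.576.
Power = Φ(δ − 2.576) + Φ(−δ − 2.576) = Φ(-0.743) + Φ(-4.409) = 0.2288 + 0.0000 = 0.2288.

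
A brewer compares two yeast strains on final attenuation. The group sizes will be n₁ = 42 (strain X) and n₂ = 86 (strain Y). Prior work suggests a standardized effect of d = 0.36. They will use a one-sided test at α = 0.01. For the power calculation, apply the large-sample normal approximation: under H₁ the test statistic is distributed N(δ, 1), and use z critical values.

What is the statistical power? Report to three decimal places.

Power ≈ 0.339

Noncentrality parameter: δ = d / √(1/n₁ + 1/n₂) = 0.36 / √(1/42 + 1/86) = 1.9124
Critical value for a one-sided test at α = 0.01: z_α = 2.326.
Power = P(Z > 2.326 − δ) = Φ(-0.414) = 0.3394.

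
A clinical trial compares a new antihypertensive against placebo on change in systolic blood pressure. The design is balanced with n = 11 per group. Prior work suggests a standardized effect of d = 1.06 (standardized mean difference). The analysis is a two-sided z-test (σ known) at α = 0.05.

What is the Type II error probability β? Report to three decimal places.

Noncentrality parameter: δ = d·√(n/2) = 1.06 × √(11/2) = 2.4859
Critical value for a two-sided test at α = 0.05: z_{α/2} = 1.960.
Power = Φ(δ − 1.960) + Φ(−δ − 1.960) = Φ(0.526) + Φ(-4.446) = 0.7005 + 0.0000 = 0.7005.
Type II error: β = 1 − power = 1 − 0.7005 = 0.2995.

β ≈ 0.299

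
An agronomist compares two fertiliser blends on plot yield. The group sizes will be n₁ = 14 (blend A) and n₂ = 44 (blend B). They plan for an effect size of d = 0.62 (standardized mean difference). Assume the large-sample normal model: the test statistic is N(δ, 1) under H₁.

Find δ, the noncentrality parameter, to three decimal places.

δ ≈ 2.021

The noncentrality parameter scales effect size by the design's sample-size factor: δ = d / √(1/n₁ + 1/n₂) = 0.62 / √(1/14 + 1/44) = 2.0205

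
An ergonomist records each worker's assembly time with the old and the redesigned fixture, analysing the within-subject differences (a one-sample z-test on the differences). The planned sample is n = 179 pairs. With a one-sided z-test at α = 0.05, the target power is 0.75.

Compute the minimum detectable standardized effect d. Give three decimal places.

d ≈ 0.173

Need Φ(δ − 1.645) = 0.75, so δ = 1.645 + 0.674 = 2.319.
δ = d·√n ⇒ d = δ/√n = 2.319/√179 = 0.1734.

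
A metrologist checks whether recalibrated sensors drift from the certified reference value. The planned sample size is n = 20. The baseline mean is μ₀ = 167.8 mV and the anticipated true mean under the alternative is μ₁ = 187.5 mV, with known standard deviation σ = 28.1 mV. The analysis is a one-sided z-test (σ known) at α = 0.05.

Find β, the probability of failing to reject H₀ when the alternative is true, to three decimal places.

Standardized effect: d = |μ₁ − μ₀| / σ = |187.5 − 167.8| / 28.1 = 0.7011
Noncentrality parameter: δ = d·√n = 0.7011 × √20 = 3.1353
Critical value for a one-sided test at α = 0.05: z_α = 1.645.
Power = Φ(δ − 1.645) = Φ(1.490) = 0.9319.
Type II error: β = 1 − power = 1 − 0.9319 = 0.0681.

β ≈ 0.068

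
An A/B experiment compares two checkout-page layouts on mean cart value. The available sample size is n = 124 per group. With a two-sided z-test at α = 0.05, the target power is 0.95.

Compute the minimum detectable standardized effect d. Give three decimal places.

Need Φ(δ − 1.960) = 0.95, so δ = 1.960 + 1.645 = 3.605.
(Lower-tail contribution to power is negligible for δ > 0.)
δ = d·√(n/2) ⇒ d = δ/√(n/2) = 3.605/√(124/2) = 0.4578.

d ≈ 0.458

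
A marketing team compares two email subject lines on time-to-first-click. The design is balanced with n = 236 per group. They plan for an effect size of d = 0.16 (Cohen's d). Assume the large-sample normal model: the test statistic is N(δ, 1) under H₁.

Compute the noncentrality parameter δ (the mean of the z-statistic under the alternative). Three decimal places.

δ ≈ 1.738

The noncentrality parameter scales effect size by the design's sample-size factor: δ = d·√(n/2) = 0.16 × √(236/2) = 1.7380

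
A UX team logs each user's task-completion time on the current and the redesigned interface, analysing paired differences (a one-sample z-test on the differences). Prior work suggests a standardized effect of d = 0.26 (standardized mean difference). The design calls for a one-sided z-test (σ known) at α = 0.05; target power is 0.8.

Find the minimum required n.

n = 92

Set Φ(δ − 1.645) = 0.8; then δ − 1.645 = Φ⁻¹(0.8) = 0.842, giving δ = 2.486.
δ = d·√n ⇒ n = (δ/d)² = (2.486 / 0.26)² = 91.46.
Rounding up, n = 92.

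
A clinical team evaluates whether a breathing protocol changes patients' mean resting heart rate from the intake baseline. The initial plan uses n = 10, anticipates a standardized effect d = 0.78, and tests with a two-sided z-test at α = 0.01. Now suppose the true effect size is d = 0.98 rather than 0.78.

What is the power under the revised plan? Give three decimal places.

With d = 0.98: δ = d·√n = 0.98 × √10 = 3.0990. Critical value z_{0.005} = 2.576.
Revised power = Φ(δ − 2.576) + Φ(−δ − 2.576) = Φ(0.523) + Φ(-5.675) = 0.6996 + 0.0000 = 0.6996.

Power ≈ 0.700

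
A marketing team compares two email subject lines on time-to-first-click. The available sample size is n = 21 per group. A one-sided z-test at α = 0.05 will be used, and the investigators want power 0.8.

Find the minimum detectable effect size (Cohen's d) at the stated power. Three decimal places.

d ≈ 0.767

Required noncentrality: δ = z_{0.05} + z_{0.20} = 1.645 + 0.842 = 2.486.
δ = d·√(n/2) ⇒ d = δ/√(n/2) = 2.486/√(21/2) = 0.7673.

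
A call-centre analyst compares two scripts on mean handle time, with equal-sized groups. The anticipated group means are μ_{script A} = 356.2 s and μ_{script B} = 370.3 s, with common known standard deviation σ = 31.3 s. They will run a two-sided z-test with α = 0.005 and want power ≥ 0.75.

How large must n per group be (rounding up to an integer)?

n = 120 per group

Standardized effect: d = |μ_{script A} − μ_{script B}| / σ = |356.2 − 370.3| / 31.3 = 0.4505
For power 0.75 need Φ(δ − z_{0.0025}) = 0.75, so δ = z_{0.0025} + z_{0.25} = 2.807 + 0.674 = 3.482.
(Ignoring the negligible lower-tail rejection probability gives the usual closed-form inversion.)
δ = d·√(n/2) ⇒ n = 2(δ/d)² = 2 × (3.482 / 0.4505)² = 119.46.
Rounding up, n = 120 per group.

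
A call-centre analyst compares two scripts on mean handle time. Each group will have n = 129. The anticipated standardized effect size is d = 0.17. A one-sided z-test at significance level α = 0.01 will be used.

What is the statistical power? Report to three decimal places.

Power ≈ 0.168

Noncentrality parameter: δ = d·√(n/2) = 0.17 × √(129/2) = 1.3653
One-sided α = 0.01 → critical value z_{0.01} = 2.326.
Power = P(Z > 2.326 − δ) = Φ(-0.961) = 0.1683.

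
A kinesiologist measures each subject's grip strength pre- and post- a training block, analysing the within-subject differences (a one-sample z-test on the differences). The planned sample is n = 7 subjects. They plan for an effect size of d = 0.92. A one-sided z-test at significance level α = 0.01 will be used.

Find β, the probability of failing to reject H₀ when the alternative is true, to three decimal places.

Noncentrality parameter: δ = d·√n = 0.92 × √7 = 2.4341
Critical value for a one-sided test at α = 0.01: z_α = 2.326.
Power = Φ(δ − 2.326) = Φ(0.108) = 0.5429.
Type II error: β = 1 − power = 1 − 0.5429 = 0.4571.

β ≈ 0.457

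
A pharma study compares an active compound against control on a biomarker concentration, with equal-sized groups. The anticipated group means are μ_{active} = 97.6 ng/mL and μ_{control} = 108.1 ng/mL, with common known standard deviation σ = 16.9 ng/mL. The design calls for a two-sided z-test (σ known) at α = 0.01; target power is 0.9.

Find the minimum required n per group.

n = 78 per group

Standardized effect: d = |μ_{active} − μ_{control}| / σ = |97.6 − 108.1| / 16.9 = 0.6213
Set Φ(δ − 2.576) = 0.9; then δ − 2.576 = Φ⁻¹(0.9) = 1.282, giving δ = 3.857.
(The Φ(−δ − z_{α/2}) term is vanishingly small for δ > 0 and is dropped in the standard sample-size formula.)
δ = d·√(n/2) ⇒ n = 2(δ/d)² = 2 × (3.857 / 0.6213)² = 77.09.
Round up to the next whole unit.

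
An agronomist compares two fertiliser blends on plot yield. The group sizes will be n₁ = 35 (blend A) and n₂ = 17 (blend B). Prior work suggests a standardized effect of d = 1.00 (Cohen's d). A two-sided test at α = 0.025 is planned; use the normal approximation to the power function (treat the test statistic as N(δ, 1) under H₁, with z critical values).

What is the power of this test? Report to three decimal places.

Power ≈ 0.873

Noncentrality parameter: δ = d / √(1/n₁ + 1/n₂) = 1.00 / √(1/35 + 1/17) = 3.3826
Two-sided α = 0.025 → critical value z_{0.0125} = 2.241.
Power = Φ(δ − 2.241) + Φ(−δ − 2.241) = Φ(1.141) + Φ(-5.624) = 0.8731 + 0.0000 = 0.8731.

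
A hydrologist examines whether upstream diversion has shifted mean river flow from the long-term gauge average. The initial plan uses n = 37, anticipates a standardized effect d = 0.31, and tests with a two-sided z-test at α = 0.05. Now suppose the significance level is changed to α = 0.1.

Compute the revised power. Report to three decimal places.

δ = d·√n = 0.31 × √37 = 1.8857 (unchanged). New critical value: z_{0.05} = 1.645.
Revised power = Φ(δ − 1.645) + Φ(−δ − 1.645) = Φ(0.241) + Φ(-3.531) = 0.5951 + 0.0002 = 0.5954.

Power ≈ 0.595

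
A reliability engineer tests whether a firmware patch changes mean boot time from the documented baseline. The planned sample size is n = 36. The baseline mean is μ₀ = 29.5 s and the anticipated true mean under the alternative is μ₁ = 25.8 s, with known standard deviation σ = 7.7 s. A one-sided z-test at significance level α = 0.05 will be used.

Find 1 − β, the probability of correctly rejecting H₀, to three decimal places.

Standardized effect: d = |μ₁ − μ₀| / σ = |25.8 − 29.5| / 7.7 = 0.4805
Noncentrality parameter: δ = d·√n = 0.4805 × √36 = 2.8831
One-sided α = 0.05 → critical value z_{0.05} = 1.645.
Power = P(Z > 1.645 − δ) = Φ(1.238) = 0.8922.

Power ≈ 0.892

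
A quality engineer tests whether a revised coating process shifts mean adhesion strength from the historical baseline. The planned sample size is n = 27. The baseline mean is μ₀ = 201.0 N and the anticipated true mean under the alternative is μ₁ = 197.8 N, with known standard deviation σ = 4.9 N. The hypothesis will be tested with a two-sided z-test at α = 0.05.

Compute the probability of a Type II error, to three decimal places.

Standardized effect: d = |μ₁ − μ₀| / σ = |197.8 − 201.0| / 4.9 = 0.6531
Noncentrality parameter: δ = d·√n = 0.6531 × √27 = 3.3934
Two-sided α = 0.05 → critical value z_{0.025} = 1.960.
Power = Φ(δ − 1.960) + Φ(−δ − 1.960) = Φ(1.433) + Φ(-5.353) = 0.9241 + 0.0000 = 0.9241.
Type II error: β = 1 − power = 1 − 0.9241 = 0.0759.

β ≈ 0.076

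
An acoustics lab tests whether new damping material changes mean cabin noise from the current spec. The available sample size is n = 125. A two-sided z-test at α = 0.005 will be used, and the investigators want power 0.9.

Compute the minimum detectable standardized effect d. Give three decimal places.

Required noncentrality: δ = z_{0.0025} + z_{0.10} = 2.807 + 1.282 = 4.089.
(The second rejection-region term Φ(−δ − z_{α/2}) is negligible and dropped.)
δ = d·√n ⇒ d = δ/√n = 4.089/√125 = 0.3657.

d ≈ 0.366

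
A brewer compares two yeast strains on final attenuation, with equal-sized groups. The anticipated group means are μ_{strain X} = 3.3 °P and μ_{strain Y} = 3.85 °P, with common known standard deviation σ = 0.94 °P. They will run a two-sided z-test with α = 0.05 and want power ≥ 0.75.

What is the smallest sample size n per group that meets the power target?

n = 41 per group

Standardized effect: d = |μ_{strain X} − μ_{strain Y}| / σ = |3.3 − 3.85| / 0.94 = 0.5851
Set Φ(δ − 1.960) = 0.75; then δ − 1.960 = Φ⁻¹(0.75) = 0.674, giving δ = 2.634.
(For δ > 0 the lower-tail rejection region contributes negligibly to power, so the one-term inversion is standard.)
δ = d·√(n/2) ⇒ n = 2(δ/d)² = 2 × (2.634 / 0.5851)² = 40.55.
Round up to the next whole unit.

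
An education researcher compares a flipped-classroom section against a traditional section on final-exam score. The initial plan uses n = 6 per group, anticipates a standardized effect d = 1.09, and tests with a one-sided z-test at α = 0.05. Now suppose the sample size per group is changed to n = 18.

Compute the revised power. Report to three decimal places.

Power ≈ 0.948

With n = 18 per group: δ = d·√(n/2) = 1.09 × √(18/2) = 3.2700. Critical value z_{0.05} = 1.645.
Revised power = P(Z > 1.645 − δ) = Φ(1.625) = 0.9479.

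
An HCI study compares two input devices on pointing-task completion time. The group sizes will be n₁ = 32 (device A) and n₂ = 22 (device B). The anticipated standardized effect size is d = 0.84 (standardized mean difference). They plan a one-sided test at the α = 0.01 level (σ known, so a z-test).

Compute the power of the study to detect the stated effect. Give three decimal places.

Noncentrality parameter: δ = d / √(1/n₁ + 1/n₂) = 0.84 / √(1/32 + 1/22) = 3.0330
One-sided α = 0.01 → critical value z_{0.01} = 2.326.
Power = P(Z > 2.326 − δ) = Φ(0.707) = 0.7601.

Power ≈ 0.760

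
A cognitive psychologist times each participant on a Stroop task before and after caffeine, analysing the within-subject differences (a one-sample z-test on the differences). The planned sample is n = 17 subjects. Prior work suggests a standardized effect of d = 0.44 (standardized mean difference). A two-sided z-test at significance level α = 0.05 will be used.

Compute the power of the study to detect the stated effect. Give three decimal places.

Noncentrality parameter: δ = d·√n = 0.44 × √17 = 1.8142
Critical value for a two-sided test at α = 0.05: z_{α/2} = 1.960.
Power = Φ(δ − 1.960) + Φ(−δ − 1.960) = Φ(-0.146) + Φ(-3.774) = 0.4420 + 0.0001 = 0.4421.

Power ≈ 0.442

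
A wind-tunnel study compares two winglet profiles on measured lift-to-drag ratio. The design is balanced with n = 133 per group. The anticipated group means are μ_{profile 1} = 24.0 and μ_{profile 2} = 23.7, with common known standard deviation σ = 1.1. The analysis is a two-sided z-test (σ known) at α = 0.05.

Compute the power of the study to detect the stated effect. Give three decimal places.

Power ≈ 0.604

Standardized effect: d = |μ_{profile 1} − μ_{profile 2}| / σ = |24.0 − 23.7| / 1.1 = 0.2727
Noncentrality parameter: λ = d·√(n/2) = 0.2727 × √(133/2) = 2.2240
Critical value for a two-sided test at α = 0.05: z_{α/2} = 1.960.
Power = Φ(λ − 1.960) + Φ(−λ − 1.960) = Φ(0.264) + Φ(-4.184) = 0.6041 + 0.0000 = 0.6041.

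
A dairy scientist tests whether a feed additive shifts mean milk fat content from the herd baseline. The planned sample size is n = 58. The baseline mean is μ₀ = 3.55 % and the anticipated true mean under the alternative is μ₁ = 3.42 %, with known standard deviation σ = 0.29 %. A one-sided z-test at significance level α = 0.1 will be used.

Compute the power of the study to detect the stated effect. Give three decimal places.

Standardized effect: d = |μ₁ − μ₀| / σ = |3.42 − 3.55| / 0.29 = 0.4483
Noncentrality parameter: δ = d·√n = 0.4483 × √58 = 3.4140
Critical value for a one-sided test at α = 0.1: z_α = 1.282.
Power = Φ(δ − 1.282) = Φ(2.132) = 0.9835.

Power ≈ 0.984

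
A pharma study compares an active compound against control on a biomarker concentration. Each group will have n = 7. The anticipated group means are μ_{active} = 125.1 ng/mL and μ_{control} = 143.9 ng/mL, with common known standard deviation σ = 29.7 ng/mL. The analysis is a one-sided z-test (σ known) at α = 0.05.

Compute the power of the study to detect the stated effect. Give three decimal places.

Power ≈ 0.323

Standardized effect: d = |μ_{active} − μ_{control}| / σ = |125.1 − 143.9| / 29.7 = 0.6330
Noncentrality parameter: δ = d·√(n/2) = 0.6330 × √(7/2) = 1.1842
Critical value for a one-sided test at α = 0.05: z_α = 1.645.
Power = P(Z > 1.645 − δ) = Φ(-0.461) = 0.3225.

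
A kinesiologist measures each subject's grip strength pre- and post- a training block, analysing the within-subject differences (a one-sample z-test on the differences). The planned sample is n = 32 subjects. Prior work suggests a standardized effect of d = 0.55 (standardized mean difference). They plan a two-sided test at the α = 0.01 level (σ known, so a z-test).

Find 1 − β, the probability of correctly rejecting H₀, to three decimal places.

Noncentrality parameter: δ = d·√n = 0.55 × √32 = 3.1113
Critical value for a two-sided test at α = 0.01: z_{α/2} = 2.576.
Power = Φ(δ − 2.576) + Φ(−δ − 2.576) = Φ(0.535) + Φ(-5.687) = 0.7038 + 0.0000 = 0.7038.

Power ≈ 0.704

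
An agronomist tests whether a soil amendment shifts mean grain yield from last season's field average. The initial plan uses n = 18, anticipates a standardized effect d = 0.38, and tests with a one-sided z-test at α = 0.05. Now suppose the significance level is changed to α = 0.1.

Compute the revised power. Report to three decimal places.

Power ≈ 0.630

δ = d·√n = 0.38 × √18 = 1.6122 (unchanged). New critical value: z_{0.1} = 1.282.
Revised power = P(Z > 1.282 − δ) = Φ(0.331) = 0.6295.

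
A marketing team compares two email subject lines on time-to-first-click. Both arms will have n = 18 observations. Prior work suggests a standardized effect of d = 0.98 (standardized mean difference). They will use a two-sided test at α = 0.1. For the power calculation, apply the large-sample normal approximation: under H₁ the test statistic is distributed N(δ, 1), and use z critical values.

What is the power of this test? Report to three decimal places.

Power ≈ 0.902

Noncentrality parameter: λ = d·√(n/2) = 0.98 × √(18/2) = 2.9400
Critical value for a two-sided test at α = 0.1: z_{α/2} = 1.645.
Power = Φ(λ − 1.645) + Φ(−λ − 1.645) = Φ(1.295) + Φ(-4.585) = 0.9024 + 0.0000 = 0.9024.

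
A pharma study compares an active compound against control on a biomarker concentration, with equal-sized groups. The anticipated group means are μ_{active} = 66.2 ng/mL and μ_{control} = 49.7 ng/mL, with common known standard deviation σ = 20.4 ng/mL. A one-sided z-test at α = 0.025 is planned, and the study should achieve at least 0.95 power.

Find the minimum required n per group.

n = 40 per group

Standardized effect: d = |μ_{active} − μ_{control}| / σ = |66.2 − 49.7| / 20.4 = 0.8088
For power 0.95 need Φ(δ − z_{0.025}) = 0.95, so δ = z_{0.025} + z_{0.05} = 1.960 + 1.645 = 3.605.
δ = d·√(n/2) ⇒ n = 2(δ/d)² = 2 × (3.605 / 0.8088)² = 39.73.
Rounding up, n = 40 per group.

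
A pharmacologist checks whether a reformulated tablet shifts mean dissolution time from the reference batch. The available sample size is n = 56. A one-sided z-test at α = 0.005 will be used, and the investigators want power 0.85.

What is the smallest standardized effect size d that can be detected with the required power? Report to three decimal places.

Need Φ(δ − 2.576) = 0.85, so δ = 2.576 + 1.036 = 3.612.
δ = d·√n ⇒ d = δ/√n = 3.612/√56 = 0.4827.

d ≈ 0.483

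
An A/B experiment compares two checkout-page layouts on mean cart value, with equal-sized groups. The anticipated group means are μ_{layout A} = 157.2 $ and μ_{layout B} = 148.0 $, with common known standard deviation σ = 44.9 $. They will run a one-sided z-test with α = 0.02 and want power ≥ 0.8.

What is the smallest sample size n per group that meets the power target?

Standardized effect: d = |μ_{layout A} − μ_{layout B}| / σ = |157.2 − 148.0| / 44.9 = 0.2049
For power 0.8 need Φ(δ − z_{0.02}) = 0.8, so δ = z_{0.02} + z_{0.20} = 2.054 + 0.842 = 2.895.
δ = d·√(n/2) ⇒ n = 2(δ/d)² = 2 × (2.895 / 0.2049)² = 399.35.
Round up to the next whole unit.

n = 400 per group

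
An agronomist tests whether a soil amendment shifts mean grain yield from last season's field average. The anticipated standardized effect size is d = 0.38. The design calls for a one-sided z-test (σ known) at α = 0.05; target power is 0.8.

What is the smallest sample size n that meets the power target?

Set Φ(δ − 1.645) = 0.8; then δ − 1.645 = Φ⁻¹(0.8) = 0.842, giving δ = 2.486.
δ = d·√n ⇒ n = (δ/d)² = (2.486 / 0.38)² = 42.82.
Round up to the next whole unit.

n = 43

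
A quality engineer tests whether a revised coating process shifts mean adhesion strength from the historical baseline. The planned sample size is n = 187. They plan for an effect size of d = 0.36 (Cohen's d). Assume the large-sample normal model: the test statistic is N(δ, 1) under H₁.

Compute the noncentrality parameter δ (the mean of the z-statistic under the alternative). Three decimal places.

δ = d·√n = 0.36 × √187 = 4.9229

δ ≈ 4.923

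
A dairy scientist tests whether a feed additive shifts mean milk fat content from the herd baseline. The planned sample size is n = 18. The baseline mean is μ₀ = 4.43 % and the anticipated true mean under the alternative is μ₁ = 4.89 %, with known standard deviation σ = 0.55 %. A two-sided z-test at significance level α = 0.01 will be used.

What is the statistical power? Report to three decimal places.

Power ≈ 0.835

Standardized effect: d = |μ₁ − μ₀| / σ = |4.89 − 4.43| / 0.55 = 0.8364
Noncentrality parameter: δ = d·√n = 0.8364 × √18 = 3.5484
Critical value for a two-sided test at α = 0.01: z_{α/2} = 2.576.
Power = Φ(δ − 2.576) + Φ(−δ − 2.576) = Φ(0.973) + Φ(-6.124) = 0.8346 + 0.0000 = 0.8346.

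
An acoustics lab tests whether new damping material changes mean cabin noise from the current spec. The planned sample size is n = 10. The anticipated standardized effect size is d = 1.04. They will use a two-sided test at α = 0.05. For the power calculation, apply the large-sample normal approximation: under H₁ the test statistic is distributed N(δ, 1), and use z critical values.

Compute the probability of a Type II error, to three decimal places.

β ≈ 0.092

Noncentrality parameter: δ = d·√n = 1.04 × √10 = 3.2888
Critical value for a two-sided test at α = 0.05: z_{α/2} = 1.960.
Power = Φ(δ − 1.960) + Φ(−δ − 1.960) = Φ(1.329) + Φ(-5.249) = 0.9080 + 0.0000 = 0.9080.
Type II error: β = 1 − power = 1 − 0.9080 = 0.0920.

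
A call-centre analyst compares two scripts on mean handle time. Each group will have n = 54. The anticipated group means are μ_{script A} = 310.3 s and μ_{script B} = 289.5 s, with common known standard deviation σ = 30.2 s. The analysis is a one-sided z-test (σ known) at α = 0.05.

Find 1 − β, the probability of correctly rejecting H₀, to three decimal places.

Power ≈ 0.973

Standardized effect: d = |μ_{script A} − μ_{script B}| / σ = |310.3 − 289.5| / 30.2 = 0.6887
Noncentrality parameter: δ = d·√(n/2) = 0.6887 × √(54/2) = 3.5788
One-sided α = 0.05 → critical value z_{0.05} = 1.645.
Power = Φ(δ − 1.645) = Φ(1.934) = 0.9734.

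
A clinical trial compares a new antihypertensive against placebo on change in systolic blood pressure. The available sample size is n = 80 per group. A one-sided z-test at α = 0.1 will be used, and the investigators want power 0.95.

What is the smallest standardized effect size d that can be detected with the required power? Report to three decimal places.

Required noncentrality: δ = z_{0.1} + z_{0.05} = 1.282 + 1.645 = 2.926.
δ = d·√(n/2) ⇒ d = δ/√(n/2) = 2.926/√(80/2) = 0.4627.

d ≈ 0.463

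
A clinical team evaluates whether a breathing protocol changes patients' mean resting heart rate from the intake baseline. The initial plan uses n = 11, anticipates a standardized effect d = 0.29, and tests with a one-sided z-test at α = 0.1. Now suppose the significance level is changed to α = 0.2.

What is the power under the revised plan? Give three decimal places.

Power ≈ 0.548

δ = d·√n = 0.29 × √11 = 0.9618 (unchanged). New critical value: z_{0.2} = 0.842.
Revised power = P(Z > 0.842 − δ) = Φ(0.120) = 0.5478.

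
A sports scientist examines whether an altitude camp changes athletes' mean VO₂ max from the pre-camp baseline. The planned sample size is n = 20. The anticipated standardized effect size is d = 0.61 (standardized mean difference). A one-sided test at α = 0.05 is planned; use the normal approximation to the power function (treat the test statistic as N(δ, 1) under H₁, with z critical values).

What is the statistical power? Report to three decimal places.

Noncentrality parameter: δ = d·√n = 0.61 × √20 = 2.7280
Critical value for a one-sided test at α = 0.05: z_α = 1.645.
Power = Φ(δ − 1.645) = Φ(1.083) = 0.8606.

Power ≈ 0.861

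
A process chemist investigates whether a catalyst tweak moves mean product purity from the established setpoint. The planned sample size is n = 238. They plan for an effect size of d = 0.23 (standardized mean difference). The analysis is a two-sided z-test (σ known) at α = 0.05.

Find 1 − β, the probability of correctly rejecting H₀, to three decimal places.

Noncentrality parameter: δ = d·√n = 0.23 × √238 = 3.5483
Critical value for a two-sided test at α = 0.05: z_{α/2} = 1.960.
Power = Φ(δ − 1.960) + Φ(−δ − 1.960) = Φ(1.588) + Φ(-5.508) = 0.9439 + 0.0000 = 0.9439.

Power ≈ 0.944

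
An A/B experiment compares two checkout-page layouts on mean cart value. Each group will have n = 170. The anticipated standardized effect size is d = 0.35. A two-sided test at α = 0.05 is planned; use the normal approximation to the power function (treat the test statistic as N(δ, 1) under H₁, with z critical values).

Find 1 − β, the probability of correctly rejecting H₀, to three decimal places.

Noncentrality parameter: δ = d·√(n/2) = 0.35 × √(170/2) = 3.2268
Two-sided α = 0.05 → critical value z_{0.025} = 1.960.
Power = Φ(δ − 1.960) + Φ(−δ − 1.960) = Φ(1.267) + Φ(-5.187) = 0.8974 + 0.0000 = 0.8974.

Power ≈ 0.897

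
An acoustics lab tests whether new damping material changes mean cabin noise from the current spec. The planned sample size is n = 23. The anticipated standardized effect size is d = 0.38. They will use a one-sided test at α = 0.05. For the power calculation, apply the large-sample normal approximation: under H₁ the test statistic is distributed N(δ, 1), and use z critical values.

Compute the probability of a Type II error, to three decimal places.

Noncentrality parameter: δ = d·√n = 0.38 × √23 = 1.8224
One-sided α = 0.05 → critical value z_{0.05} = 1.645.
Power = Φ(δ − 1.645) = Φ(0.178) = 0.5705.
Type II error: β = 1 − power = 1 − 0.5705 = 0.4295.

β ≈ 0.430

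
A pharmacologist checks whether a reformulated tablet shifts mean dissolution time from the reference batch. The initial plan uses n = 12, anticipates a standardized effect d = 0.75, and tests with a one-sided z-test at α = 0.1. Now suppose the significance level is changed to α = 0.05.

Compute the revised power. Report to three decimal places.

Power ≈ 0.830

δ = d·√n = 0.75 × √12 = 2.5981 (unchanged). New critical value: z_{0.05} = 1.645.
Revised power = Φ(δ − 1.645) = Φ(0.953) = 0.8298.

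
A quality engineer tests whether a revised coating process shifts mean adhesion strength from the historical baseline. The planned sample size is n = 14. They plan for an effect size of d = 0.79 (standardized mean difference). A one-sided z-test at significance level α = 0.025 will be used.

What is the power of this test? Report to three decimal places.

Noncentrality parameter: δ = d·√n = 0.79 × √14 = 2.9559
Critical value for a one-sided test at α = 0.025: z_α = 1.960.
Power = Φ(δ − 1.960) = Φ(0.996) = 0.8404.

Power ≈ 0.840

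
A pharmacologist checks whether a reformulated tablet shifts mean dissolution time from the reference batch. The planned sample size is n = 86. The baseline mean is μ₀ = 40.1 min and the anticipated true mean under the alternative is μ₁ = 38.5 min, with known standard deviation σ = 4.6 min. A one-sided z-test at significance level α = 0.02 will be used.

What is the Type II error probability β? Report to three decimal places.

β ≈ 0.121

Standardized effect: d = |μ₁ − μ₀| / σ = |38.5 − 40.1| / 4.6 = 0.3478
Noncentrality parameter: δ = d·√n = 0.3478 × √86 = 3.2256
One-sided α = 0.02 → critical value z_{0.02} = 2.054.
Power = Φ(δ − 2.054) = Φ(1.172) = 0.8794.
Type II error: β = 1 − power = 1 − 0.8794 = 0.1206.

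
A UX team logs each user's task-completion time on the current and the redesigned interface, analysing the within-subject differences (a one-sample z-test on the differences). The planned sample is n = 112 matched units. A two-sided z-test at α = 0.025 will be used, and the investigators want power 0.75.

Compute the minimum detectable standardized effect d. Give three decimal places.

Required noncentrality: δ = z_{0.0125} + z_{0.25} = 2.241 + 0.674 = 2.916.
(The second rejection-region term Φ(−δ − z_{α/2}) is negligible and dropped.)
δ = d·√n ⇒ d = δ/√n = 2.916/√112 = 0.2755.

d ≈ 0.276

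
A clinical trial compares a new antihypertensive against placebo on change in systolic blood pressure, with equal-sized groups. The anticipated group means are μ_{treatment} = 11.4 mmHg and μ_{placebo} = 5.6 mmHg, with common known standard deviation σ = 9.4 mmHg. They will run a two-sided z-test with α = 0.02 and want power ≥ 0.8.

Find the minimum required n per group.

n = 53 per group

Standardized effect: d = |μ_{treatment} − μ_{placebo}| / σ = |11.4 − 5.6| / 9.4 = 0.6170
Set Φ(δ − 2.326) = 0.8; then δ − 2.326 = Φ⁻¹(0.8) = 0.842, giving δ = 3.168.
(Ignoring the negligible lower-tail rejection probability gives the usual closed-form inversion.)
δ = d·√(n/2) ⇒ n = 2(δ/d)² = 2 × (3.168 / 0.6170)² = 52.72.
Round up to the next whole unit.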